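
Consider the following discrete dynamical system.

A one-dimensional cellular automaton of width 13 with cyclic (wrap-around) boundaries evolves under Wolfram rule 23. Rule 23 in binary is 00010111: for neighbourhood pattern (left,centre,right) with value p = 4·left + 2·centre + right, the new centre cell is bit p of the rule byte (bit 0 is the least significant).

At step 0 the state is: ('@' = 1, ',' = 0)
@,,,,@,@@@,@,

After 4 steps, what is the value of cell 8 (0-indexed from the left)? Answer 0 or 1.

1

0) @,,,,@,@@@,@,
1) @@@@@@,,,,,@,
2) ,,,,,,@@@@@@,
3) @@@@@@,,,,,,@
4) ,,,,,,@@@@@@,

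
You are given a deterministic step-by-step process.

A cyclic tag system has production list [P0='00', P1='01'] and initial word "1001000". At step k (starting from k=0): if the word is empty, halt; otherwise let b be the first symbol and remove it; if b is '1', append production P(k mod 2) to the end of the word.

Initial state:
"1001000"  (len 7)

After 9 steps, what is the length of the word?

[0] "1001000"  (len 7)
[1] "00100000"  (len 8)
[2] "0100000"  (len 7)
[3] "100000"  (len 6)
[4] "0000001"  (len 7)
[5] "000001"  (len 6)
[6] "00001"  (len 5)
[7] "0001"  (len 4)
[8] "001"  (len 3)
[9] "01"  (len 2)

2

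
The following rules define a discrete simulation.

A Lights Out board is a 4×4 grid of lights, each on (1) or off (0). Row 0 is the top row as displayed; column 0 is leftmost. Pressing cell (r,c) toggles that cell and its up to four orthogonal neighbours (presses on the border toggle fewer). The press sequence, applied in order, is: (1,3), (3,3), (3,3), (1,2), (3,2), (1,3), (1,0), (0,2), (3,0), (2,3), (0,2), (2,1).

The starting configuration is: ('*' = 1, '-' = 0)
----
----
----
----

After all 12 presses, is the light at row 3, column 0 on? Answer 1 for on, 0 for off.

1

[0] ----
----
----
----
[1] ---*
--**
---*
----
[2] ---*
--**
----
--**
[3] ---*
--**
---*
----
[4] --**
-*--
--**
----
[5] --**
-*--
---*
-***
[6] --*-
-***
----
-***
[7] *-*-
*-**
*---
-***
[8] **-*
*--*
*---
-***
[9] **-*
*--*
----
*-**
[10] **-*
*---
--**
*-*-
[11] *-*-
*-*-
--**
*-*-
[12] *-*-
***-
**-*
***-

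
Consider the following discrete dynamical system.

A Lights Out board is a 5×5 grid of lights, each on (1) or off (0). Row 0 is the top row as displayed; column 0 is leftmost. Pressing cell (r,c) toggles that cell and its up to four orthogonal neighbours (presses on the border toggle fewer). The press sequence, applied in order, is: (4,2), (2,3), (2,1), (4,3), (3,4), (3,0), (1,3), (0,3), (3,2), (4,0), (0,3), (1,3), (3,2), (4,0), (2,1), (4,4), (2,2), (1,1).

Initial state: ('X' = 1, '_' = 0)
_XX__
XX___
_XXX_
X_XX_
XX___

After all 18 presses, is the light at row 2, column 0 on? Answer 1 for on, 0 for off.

1

[0] _XX__
XX___
_XXX_
X_XX_
XX___
[1] _XX__
XX___
_XXX_
X__X_
X_XX_
[2] _XX__
XX_X_
_X__X
X____
X_XX_
[3] _XX__
X__X_
X_X_X
XX___
X_XX_
[4] _XX__
X__X_
X_X_X
XX_X_
X___X
[5] _XX__
X__X_
X_X__
XX__X
X____
[6] _XX__
X__X_
__X__
____X
_____
[7] _XXX_
X_X_X
__XX_
____X
_____
[8] _X__X
X_XXX
__XX_
____X
_____
[9] _X__X
X_XXX
___X_
_XXXX
__X__
[10] _X__X
X_XXX
___X_
XXXXX
XXX__
[11] _XXX_
X_X_X
___X_
XXXXX
XXX__
[12] _XX__
X__X_
_____
XXXXX
XXX__
[13] _XX__
X__X_
__X__
X___X
XX___
[14] _XX__
X__X_
__X__
____X
_____
[15] _XX__
XX_X_
XX___
_X__X
_____
[16] _XX__
XX_X_
XX___
_X___
___XX
[17] _XX__
XXXX_
X_XX_
_XX__
___XX
[18] __X__
___X_
XXXX_
_XX__
___XX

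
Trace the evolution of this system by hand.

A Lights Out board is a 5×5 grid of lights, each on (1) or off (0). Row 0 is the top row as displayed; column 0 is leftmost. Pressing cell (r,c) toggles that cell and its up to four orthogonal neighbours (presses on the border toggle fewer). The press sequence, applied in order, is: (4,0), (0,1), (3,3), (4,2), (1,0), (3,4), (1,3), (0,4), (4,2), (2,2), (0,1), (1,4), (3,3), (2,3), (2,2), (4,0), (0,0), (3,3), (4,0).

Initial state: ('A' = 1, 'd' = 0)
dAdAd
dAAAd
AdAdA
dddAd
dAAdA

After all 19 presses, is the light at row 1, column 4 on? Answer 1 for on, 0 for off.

1

0) dAdAd
dAAAd
AdAdA
dddAd
dAAdA
1) dAdAd
dAAAd
AdAdA
AddAd
AdAdA
2) AdAAd
ddAAd
AdAdA
AddAd
AdAdA
3) AdAAd
ddAAd
AdAAA
AdAdA
AdAAA
4) AdAAd
ddAAd
AdAAA
AdddA
AAddA
5) ddAAd
AAAAd
ddAAA
AdddA
AAddA
6) ddAAd
AAAAd
ddAAd
AddAd
AAddd
7) ddAdd
AAddA
ddAdd
AddAd
AAddd
8) ddAAA
AAddd
ddAdd
AddAd
AAddd
9) ddAAA
AAddd
ddAdd
AdAAd
AdAAd
10) ddAAA
AAAdd
dAdAd
AddAd
AdAAd
11) AAdAA
AdAdd
dAdAd
AddAd
AdAAd
12) AAdAd
AdAAA
dAdAA
AddAd
AdAAd
13) AAdAd
AdAAA
dAddA
AdAdA
AdAdd
14) AAdAd
AdAdA
dAAAd
AdAAA
AdAdd
15) AAdAd
AdddA
ddddd
AddAA
AdAdd
16) AAdAd
AdddA
ddddd
dddAA
dAAdd
17) dddAd
ddddA
ddddd
dddAA
dAAdd
18) dddAd
ddddA
dddAd
ddAdd
dAAAd
19) dddAd
ddddA
dddAd
AdAdd
AdAAd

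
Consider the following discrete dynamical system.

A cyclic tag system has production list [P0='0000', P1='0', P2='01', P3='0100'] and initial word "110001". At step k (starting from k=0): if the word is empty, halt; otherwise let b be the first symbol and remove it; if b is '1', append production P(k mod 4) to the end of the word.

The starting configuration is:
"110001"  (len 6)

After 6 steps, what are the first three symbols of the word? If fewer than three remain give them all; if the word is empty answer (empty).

gen 0: "110001"  (len 6)
gen 1: "100010000"  (len 9)
gen 2: "000100000"  (len 9)
gen 3: "00100000"  (len 8)
gen 4: "0100000"  (len 7)
gen 5: "100000"  (len 6)
gen 6: "000000"  (len 6)

000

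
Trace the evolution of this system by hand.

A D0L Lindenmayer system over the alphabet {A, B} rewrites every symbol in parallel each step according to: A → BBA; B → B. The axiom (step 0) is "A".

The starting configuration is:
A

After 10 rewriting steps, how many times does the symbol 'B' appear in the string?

step 0: A
step 1: BBA
step 2: BBBBA
step 3: BBBBBBA
step 4: BBBBBBBBA
step 5: BBBBBBBBBBA
step 6: BBBBBBBBBBBBA
step 7: BBBBBBBBBBBBBBA
step 8: BBBBBBBBBBBBBBBBA
step 9: BBBBBBBBBBBBBBBBBBA
step 10: BBBBBBBBBBBBBBBBBBBBA

20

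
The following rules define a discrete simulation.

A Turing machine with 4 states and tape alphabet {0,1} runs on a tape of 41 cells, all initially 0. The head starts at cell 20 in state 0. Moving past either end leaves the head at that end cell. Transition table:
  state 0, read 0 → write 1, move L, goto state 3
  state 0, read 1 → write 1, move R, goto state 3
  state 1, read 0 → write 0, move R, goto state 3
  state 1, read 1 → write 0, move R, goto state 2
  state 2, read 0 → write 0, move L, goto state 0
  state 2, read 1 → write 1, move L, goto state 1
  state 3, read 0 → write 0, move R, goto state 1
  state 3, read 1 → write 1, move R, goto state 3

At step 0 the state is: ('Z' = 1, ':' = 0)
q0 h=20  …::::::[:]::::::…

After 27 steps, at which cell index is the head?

21

[0] q0 h=20  …::::::[:]::::::…
[1] q3 h=19  …::::::[:]Z:::::…
[2] q1 h=20  …::::::[Z]::::::…
[3] q2 h=21  …::::::[:]::::::…
[4] q0 h=20  …::::::[:]::::::…
[5] q3 h=19  …::::::[:]Z:::::…
[6] q1 h=20  …::::::[Z]::::::…
[7] q2 h=21  …::::::[:]::::::…
[8] q0 h=20  …::::::[:]::::::…
[9] q3 h=19  …::::::[:]Z:::::…
[10] q1 h=20  …::::::[Z]::::::…
[11] q2 h=21  …::::::[:]::::::…
[12] q0 h=20  …::::::[:]::::::…
[13] q3 h=19  …::::::[:]Z:::::…
[14] q1 h=20  …::::::[Z]::::::…
[15] q2 h=21  …::::::[:]::::::…
[16] q0 h=20  …::::::[:]::::::…
[17] q3 h=19  …::::::[:]Z:::::…
[18] q1 h=20  …::::::[Z]::::::…
[19] q2 h=21  …::::::[:]::::::…
[20] q0 h=20  …::::::[:]::::::…
[21] q3 h=19  …::::::[:]Z:::::…
[22] q1 h=20  …::::::[Z]::::::…
[23] q2 h=21  …::::::[:]::::::…
[24] q0 h=20  …::::::[:]::::::…
[25] q3 h=19  …::::::[:]Z:::::…
[26] q1 h=20  …::::::[Z]::::::…
[27] q2 h=21  …::::::[:]::::::…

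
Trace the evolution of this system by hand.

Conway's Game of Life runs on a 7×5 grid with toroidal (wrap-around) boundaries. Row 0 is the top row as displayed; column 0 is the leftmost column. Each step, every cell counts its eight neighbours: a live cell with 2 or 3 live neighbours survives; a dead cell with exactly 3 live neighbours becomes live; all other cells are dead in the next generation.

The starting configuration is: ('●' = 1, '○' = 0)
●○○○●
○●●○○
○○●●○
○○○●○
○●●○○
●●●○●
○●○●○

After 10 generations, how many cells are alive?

0) ●○○○●
○●●○○
○○●●○
○○○●○
○●●○○
●●●○●
○●○●○
1) ●○○●●
●●●○●
○●○●○
○●○●○
○○○○●
○○○○●
○○○●○
2) ○○○○○
○○○○○
○○○●○
●○○●●
●○○●●
○○○●●
●○○●○
3) ○○○○○
○○○○○
○○○●○
●○●○○
○○●○○
○○●○○
○○○●○
4) ○○○○○
○○○○○
○○○○○
○●●●○
○○●●○
○○●●○
○○○○○
5) ○○○○○
○○○○○
○○●○○
○●○●○
○○○○●
○○●●○
○○○○○
6) ○○○○○
○○○○○
○○●○○
○○●●○
○○○○●
○○○●○
○○○○○
7) ○○○○○
○○○○○
○○●●○
○○●●○
○○●○●
○○○○○
○○○○○
8) ○○○○○
○○○○○
○○●●○
○●○○●
○○●○○
○○○○○
○○○○○
9) ○○○○○
○○○○○
○○●●○
○●○○○
○○○○○
○○○○○
○○○○○
10) ○○○○○
○○○○○
○○●○○
○○●○○
○○○○○
○○○○○
○○○○○

2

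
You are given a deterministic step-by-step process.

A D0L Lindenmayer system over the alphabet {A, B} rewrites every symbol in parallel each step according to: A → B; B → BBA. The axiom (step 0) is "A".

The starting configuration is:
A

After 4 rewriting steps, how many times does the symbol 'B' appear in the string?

12

gen 0: A
gen 1: B
gen 2: BBA
gen 3: BBABBAB
gen 4: BBABBABBBABBABBBA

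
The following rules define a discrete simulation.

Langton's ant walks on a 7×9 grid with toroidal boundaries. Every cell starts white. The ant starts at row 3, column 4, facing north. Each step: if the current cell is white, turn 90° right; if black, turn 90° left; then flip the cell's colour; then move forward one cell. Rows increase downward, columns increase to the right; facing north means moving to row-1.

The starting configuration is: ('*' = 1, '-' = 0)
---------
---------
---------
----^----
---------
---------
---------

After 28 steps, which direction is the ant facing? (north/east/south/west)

north

step 0: ---------
---------
---------
----^----
---------
---------
---------
step 1: ---------
---------
---------
----*>---
---------
---------
---------
step 2: ---------
---------
---------
----**---
-----v---
---------
---------
step 3: ---------
---------
---------
----**---
----<*---
---------
---------
step 4: ---------
---------
---------
----^*---
----**---
---------
---------
step 5: ---------
---------
---------
---<-*---
----**---
---------
---------
step 6: ---------
---------
---^-----
---*-*---
----**---
---------
---------
step 7: ---------
---------
---*>----
---*-*---
----**---
---------
---------
step 8: ---------
---------
---**----
---*v*---
----**---
---------
---------
step 9: ---------
---------
---**----
---<**---
----**---
---------
---------
step 10: ---------
---------
---**----
----**---
---v**---
---------
---------
step 11: ---------
---------
---**----
----**---
--<***---
---------
---------
step 12: ---------
---------
---**----
--^-**---
--****---
---------
---------
step 13: ---------
---------
---**----
--*>**---
--****---
---------
---------
step 14: ---------
---------
---**----
--****---
--*v**---
---------
---------
step 15: ---------
---------
---**----
--****---
--*->*---
---------
---------
step 16: ---------
---------
---**----
--**^*---
--*--*---
---------
---------
step 17: ---------
---------
---**----
--*<-*---
--*--*---
---------
---------
step 18: ---------
---------
---**----
--*--*---
--*v-*---
---------
---------
step 19: ---------
---------
---**----
--*--*---
--<*-*---
---------
---------
step 20: ---------
---------
---**----
--*--*---
---*-*---
--v------
---------
step 21: ---------
---------
---**----
--*--*---
---*-*---
-<*------
---------
step 22: ---------
---------
---**----
--*--*---
-^-*-*---
-**------
---------
step 23: ---------
---------
---**----
--*--*---
-*>*-*---
-**------
---------
step 24: ---------
---------
---**----
--*--*---
-***-*---
-*v------
---------
step 25: ---------
---------
---**----
--*--*---
-***-*---
-*->-----
---------
step 26: ---------
---------
---**----
--*--*---
-***-*---
-*-*-----
---v-----
step 27: ---------
---------
---**----
--*--*---
-***-*---
-*-*-----
--<*-----
step 28: ---------
---------
---**----
--*--*---
-***-*---
-*^*-----
--**-----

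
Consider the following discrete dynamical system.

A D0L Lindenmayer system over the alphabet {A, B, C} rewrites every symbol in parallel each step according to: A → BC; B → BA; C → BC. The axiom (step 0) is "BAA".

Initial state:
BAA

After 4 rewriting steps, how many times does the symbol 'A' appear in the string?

[0] BAA
[1] BABCBC
[2] BABCBABCBABC
[3] BABCBABCBABCBABCBABCBABC
[4] BABCBABCBABCBABCBABCBABCBABCBABCBABCBABCBABCBABC

12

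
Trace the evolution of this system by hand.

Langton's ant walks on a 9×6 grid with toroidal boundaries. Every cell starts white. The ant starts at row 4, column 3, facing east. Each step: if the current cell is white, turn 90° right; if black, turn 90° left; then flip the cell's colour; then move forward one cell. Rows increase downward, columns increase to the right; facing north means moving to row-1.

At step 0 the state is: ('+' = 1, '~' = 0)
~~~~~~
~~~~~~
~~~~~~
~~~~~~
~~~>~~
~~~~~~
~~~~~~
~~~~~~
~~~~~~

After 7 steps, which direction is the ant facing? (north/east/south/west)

0) ~~~~~~
~~~~~~
~~~~~~
~~~~~~
~~~>~~
~~~~~~
~~~~~~
~~~~~~
~~~~~~
1) ~~~~~~
~~~~~~
~~~~~~
~~~~~~
~~~+~~
~~~v~~
~~~~~~
~~~~~~
~~~~~~
2) ~~~~~~
~~~~~~
~~~~~~
~~~~~~
~~~+~~
~~<+~~
~~~~~~
~~~~~~
~~~~~~
3) ~~~~~~
~~~~~~
~~~~~~
~~~~~~
~~^+~~
~~++~~
~~~~~~
~~~~~~
~~~~~~
4) ~~~~~~
~~~~~~
~~~~~~
~~~~~~
~~+>~~
~~++~~
~~~~~~
~~~~~~
~~~~~~
5) ~~~~~~
~~~~~~
~~~~~~
~~~^~~
~~+~~~
~~++~~
~~~~~~
~~~~~~
~~~~~~
6) ~~~~~~
~~~~~~
~~~~~~
~~~+>~
~~+~~~
~~++~~
~~~~~~
~~~~~~
~~~~~~
7) ~~~~~~
~~~~~~
~~~~~~
~~~++~
~~+~v~
~~++~~
~~~~~~
~~~~~~
~~~~~~

south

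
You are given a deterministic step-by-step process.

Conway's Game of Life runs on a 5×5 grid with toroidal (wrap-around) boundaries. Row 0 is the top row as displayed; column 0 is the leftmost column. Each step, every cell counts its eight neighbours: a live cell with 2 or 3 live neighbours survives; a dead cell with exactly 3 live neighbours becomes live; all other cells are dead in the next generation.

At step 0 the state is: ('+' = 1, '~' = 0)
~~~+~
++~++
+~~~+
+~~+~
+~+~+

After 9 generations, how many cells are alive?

6

t=0: ~~~+~
++~++
+~~~+
+~~+~
+~+~+
t=1: ~~~~~
~+++~
~~+~~
~~~+~
+++~~
t=2: +~~+~
~+++~
~+~~~
~~~+~
~++~~
t=3: +~~++
++~++
~+~+~
~+~~~
~++++
t=4: ~~~~~
~+~~~
~+~+~
~+~~+
~+~~~
t=5: ~~~~~
~~+~~
~+~~~
~+~~~
+~~~~
t=6: ~~~~~
~~~~~
~++~~
++~~~
~~~~~
t=7: ~~~~~
~~~~~
+++~~
+++~~
~~~~~
t=8: ~~~~~
~+~~~
+~+~~
+~+~~
~+~~~
t=9: ~~~~~
~+~~~
+~+~~
+~+~~
~+~~~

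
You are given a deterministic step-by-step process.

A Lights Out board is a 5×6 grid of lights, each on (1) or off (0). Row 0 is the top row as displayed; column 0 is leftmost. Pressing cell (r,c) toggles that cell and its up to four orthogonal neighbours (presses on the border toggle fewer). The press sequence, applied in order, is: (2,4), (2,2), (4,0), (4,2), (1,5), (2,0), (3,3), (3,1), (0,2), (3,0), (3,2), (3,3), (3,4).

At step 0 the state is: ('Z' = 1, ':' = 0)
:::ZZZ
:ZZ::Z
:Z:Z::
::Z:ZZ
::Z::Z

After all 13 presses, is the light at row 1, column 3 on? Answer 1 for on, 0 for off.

0

[0] :::ZZZ
:ZZ::Z
:Z:Z::
::Z:ZZ
::Z::Z
[1] :::ZZZ
:ZZ:ZZ
:Z::ZZ
::Z::Z
::Z::Z
[2] :::ZZZ
:Z::ZZ
::ZZZZ
:::::Z
::Z::Z
[3] :::ZZZ
:Z::ZZ
::ZZZZ
Z::::Z
ZZZ::Z
[4] :::ZZZ
:Z::ZZ
::ZZZZ
Z:Z::Z
Z::Z:Z
[5] :::ZZ:
:Z::::
::ZZZ:
Z:Z::Z
Z::Z:Z
[6] :::ZZ:
ZZ::::
ZZZZZ:
::Z::Z
Z::Z:Z
[7] :::ZZ:
ZZ::::
ZZZ:Z:
:::ZZZ
Z::::Z
[8] :::ZZ:
ZZ::::
Z:Z:Z:
ZZZZZZ
ZZ:::Z
[9] :ZZ:Z:
ZZZ:::
Z:Z:Z:
ZZZZZZ
ZZ:::Z
[10] :ZZ:Z:
ZZZ:::
::Z:Z:
::ZZZZ
:Z:::Z
[11] :ZZ:Z:
ZZZ:::
::::Z:
:Z::ZZ
:ZZ::Z
[12] :ZZ:Z:
ZZZ:::
:::ZZ:
:ZZZ:Z
:ZZZ:Z
[13] :ZZ:Z:
ZZZ:::
:::Z::
:ZZ:Z:
:ZZZZZ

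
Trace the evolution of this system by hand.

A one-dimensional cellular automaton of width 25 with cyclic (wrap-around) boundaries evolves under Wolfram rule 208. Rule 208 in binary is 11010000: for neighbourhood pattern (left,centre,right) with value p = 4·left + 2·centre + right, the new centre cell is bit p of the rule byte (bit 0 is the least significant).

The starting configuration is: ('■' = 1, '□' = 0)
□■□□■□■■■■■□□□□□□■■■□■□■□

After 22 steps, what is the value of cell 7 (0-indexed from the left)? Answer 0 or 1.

t=0: □■□□■□■■■■■□□□□□□■■■□■□■□
t=1: □□■□□□□■■■■■□□□□□□■■□□□□■
t=2: ■□□■□□□□■■■■■□□□□□□■■□□□□
t=3: □■□□■□□□□■■■■■□□□□□□■■□□□
t=4: □□■□□■□□□□■■■■■□□□□□□■■□□
t=5: □□□■□□■□□□□■■■■■□□□□□□■■□
t=6: □□□□■□□■□□□□■■■■■□□□□□□■■
t=7: ■□□□□■□□■□□□□■■■■■□□□□□□■
t=8: ■■□□□□■□□■□□□□■■■■■□□□□□□
t=9: □■■□□□□■□□■□□□□■■■■■□□□□□
t=10: □□■■□□□□■□□■□□□□■■■■■□□□□
t=11: □□□■■□□□□■□□■□□□□■■■■■□□□
t=12: □□□□■■□□□□■□□■□□□□■■■■■□□
t=13: □□□□□■■□□□□■□□■□□□□■■■■■□
t=14: □□□□□□■■□□□□■□□■□□□□■■■■■
t=15: ■□□□□□□■■□□□□■□□■□□□□■■■■
t=16: ■■□□□□□□■■□□□□■□□■□□□□■■■
t=17: ■■■□□□□□□■■□□□□■□□■□□□□■■
t=18: ■■■■□□□□□□■■□□□□■□□■□□□□■
t=19: ■■■■■□□□□□□■■□□□□■□□■□□□□
t=20: □■■■■■□□□□□□■■□□□□■□□■□□□
t=21: □□■■■■■□□□□□□■■□□□□■□□■□□
t=22: □□□■■■■■□□□□□□■■□□□□■□□■□

1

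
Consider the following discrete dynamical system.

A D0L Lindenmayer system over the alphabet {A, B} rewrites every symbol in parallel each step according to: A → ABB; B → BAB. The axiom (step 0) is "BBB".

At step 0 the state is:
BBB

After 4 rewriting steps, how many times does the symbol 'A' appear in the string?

gen 0: BBB
gen 1: BABBABBAB
gen 2: BABABBBABBABABBBABBABABBBAB
gen 3: BABABBBABABBBABBABBABABBBABBABABBBABABBBABBABBABABBBABBABABBBABABBBABBABBABABBBAB
gen 4: BABABBBABABBBABBABBABABBBABABBBABBABBABABBBABBABABBBABBABA…BBABABBBABBABBABABBBABBABABBBABBABABBBABABBBABBABBABABBBAB  (len 243)

81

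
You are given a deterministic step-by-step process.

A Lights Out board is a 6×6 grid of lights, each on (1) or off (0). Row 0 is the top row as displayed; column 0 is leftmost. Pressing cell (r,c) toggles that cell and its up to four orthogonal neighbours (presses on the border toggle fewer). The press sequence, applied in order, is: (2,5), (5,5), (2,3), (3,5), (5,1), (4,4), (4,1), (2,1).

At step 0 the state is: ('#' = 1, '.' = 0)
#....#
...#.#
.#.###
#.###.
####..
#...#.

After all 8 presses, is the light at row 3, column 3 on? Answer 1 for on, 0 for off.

0

t=0: #....#
...#.#
.#.###
#.###.
####..
#...#.
t=1: #....#
...#..
.#.#..
#.####
####..
#...#.
t=2: #....#
...#..
.#.#..
#.####
####.#
#....#
t=3: #....#
......
.##.#.
#.#.##
####.#
#....#
t=4: #....#
......
.##.##
#.#...
####..
#....#
t=5: #....#
......
.##.##
#.#...
#.##..
.##..#
t=6: #....#
......
.##.##
#.#.#.
#.#.##
.##.##
t=7: #....#
......
.##.##
###.#.
.#..##
..#.##
t=8: #....#
.#....
#...##
#.#.#.
.#..##
..#.##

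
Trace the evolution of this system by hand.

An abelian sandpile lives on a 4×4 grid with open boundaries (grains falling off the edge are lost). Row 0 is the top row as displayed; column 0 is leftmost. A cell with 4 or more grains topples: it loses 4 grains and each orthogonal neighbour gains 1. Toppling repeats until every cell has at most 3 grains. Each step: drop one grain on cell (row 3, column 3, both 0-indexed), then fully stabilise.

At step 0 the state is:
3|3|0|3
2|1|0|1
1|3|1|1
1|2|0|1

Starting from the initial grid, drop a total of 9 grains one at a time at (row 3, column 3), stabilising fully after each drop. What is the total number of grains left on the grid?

28

[0] 3|3|0|3
2|1|0|1
1|3|1|1
1|2|0|1
[1] 3|3|0|3
2|1|0|1
1|3|1|1
1|2|0|2
[2] 3|3|0|3
2|1|0|1
1|3|1|1
1|2|0|3
[3] 3|3|0|3
2|1|0|1
1|3|1|2
1|2|1|0
[4] 3|3|0|3
2|1|0|1
1|3|1|2
1|2|1|1
[5] 3|3|0|3
2|1|0|1
1|3|1|2
1|2|1|2
[6] 3|3|0|3
2|1|0|1
1|3|1|2
1|2|1|3
[7] 3|3|0|3
2|1|0|1
1|3|1|3
1|2|2|0
[8] 3|3|0|3
2|1|0|1
1|3|1|3
1|2|2|1
[9] 3|3|0|3
2|1|0|1
1|3|1|3
1|2|2|2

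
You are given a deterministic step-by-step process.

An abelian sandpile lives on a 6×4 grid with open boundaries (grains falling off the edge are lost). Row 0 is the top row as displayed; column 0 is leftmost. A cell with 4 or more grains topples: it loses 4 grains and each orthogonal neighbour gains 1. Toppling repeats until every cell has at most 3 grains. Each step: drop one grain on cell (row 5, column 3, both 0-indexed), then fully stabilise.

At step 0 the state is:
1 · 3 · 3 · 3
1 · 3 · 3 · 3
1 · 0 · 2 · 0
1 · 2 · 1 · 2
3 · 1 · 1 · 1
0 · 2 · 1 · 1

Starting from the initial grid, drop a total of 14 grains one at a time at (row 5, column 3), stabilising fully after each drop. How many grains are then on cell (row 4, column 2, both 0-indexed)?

gen 0: 1 · 3 · 3 · 3
1 · 3 · 3 · 3
1 · 0 · 2 · 0
1 · 2 · 1 · 2
3 · 1 · 1 · 1
0 · 2 · 1 · 1
gen 1: 1 · 3 · 3 · 3
1 · 3 · 3 · 3
1 · 0 · 2 · 0
1 · 2 · 1 · 2
3 · 1 · 1 · 1
0 · 2 · 1 · 2
gen 2: 1 · 3 · 3 · 3
1 · 3 · 3 · 3
1 · 0 · 2 · 0
1 · 2 · 1 · 2
3 · 1 · 1 · 1
0 · 2 · 1 · 3
gen 3: 1 · 3 · 3 · 3
1 · 3 · 3 · 3
1 · 0 · 2 · 0
1 · 2 · 1 · 2
3 · 1 · 1 · 2
0 · 2 · 2 · 0
gen 4: 1 · 3 · 3 · 3
1 · 3 · 3 · 3
1 · 0 · 2 · 0
1 · 2 · 1 · 2
3 · 1 · 1 · 2
0 · 2 · 2 · 1
gen 5: 1 · 3 · 3 · 3
1 · 3 · 3 · 3
1 · 0 · 2 · 0
1 · 2 · 1 · 2
3 · 1 · 1 · 2
0 · 2 · 2 · 2
gen 6: 1 · 3 · 3 · 3
1 · 3 · 3 · 3
1 · 0 · 2 · 0
1 · 2 · 1 · 2
3 · 1 · 1 · 2
0 · 2 · 2 · 3
gen 7: 1 · 3 · 3 · 3
1 · 3 · 3 · 3
1 · 0 · 2 · 0
1 · 2 · 1 · 2
3 · 1 · 1 · 3
0 · 2 · 3 · 0
gen 8: 1 · 3 · 3 · 3
1 · 3 · 3 · 3
1 · 0 · 2 · 0
1 · 2 · 1 · 2
3 · 1 · 1 · 3
0 · 2 · 3 · 1
gen 9: 1 · 3 · 3 · 3
1 · 3 · 3 · 3
1 · 0 · 2 · 0
1 · 2 · 1 · 2
3 · 1 · 1 · 3
0 · 2 · 3 · 2
gen 10: 1 · 3 · 3 · 3
1 · 3 · 3 · 3
1 · 0 · 2 · 0
1 · 2 · 1 · 2
3 · 1 · 1 · 3
0 · 2 · 3 · 3
gen 11: 1 · 3 · 3 · 3
1 · 3 · 3 · 3
1 · 0 · 2 · 0
1 · 2 · 1 · 3
3 · 1 · 3 · 0
0 · 3 · 0 · 2
gen 12: 1 · 3 · 3 · 3
1 · 3 · 3 · 3
1 · 0 · 2 · 0
1 · 2 · 1 · 3
3 · 1 · 3 · 0
0 · 3 · 0 · 3
gen 13: 1 · 3 · 3 · 3
1 · 3 · 3 · 3
1 · 0 · 2 · 0
1 · 2 · 1 · 3
3 · 1 · 3 · 1
0 · 3 · 1 · 0
gen 14: 1 · 3 · 3 · 3
1 · 3 · 3 · 3
1 · 0 · 2 · 0
1 · 2 · 1 · 3
3 · 1 · 3 · 1
0 · 3 · 1 · 1

3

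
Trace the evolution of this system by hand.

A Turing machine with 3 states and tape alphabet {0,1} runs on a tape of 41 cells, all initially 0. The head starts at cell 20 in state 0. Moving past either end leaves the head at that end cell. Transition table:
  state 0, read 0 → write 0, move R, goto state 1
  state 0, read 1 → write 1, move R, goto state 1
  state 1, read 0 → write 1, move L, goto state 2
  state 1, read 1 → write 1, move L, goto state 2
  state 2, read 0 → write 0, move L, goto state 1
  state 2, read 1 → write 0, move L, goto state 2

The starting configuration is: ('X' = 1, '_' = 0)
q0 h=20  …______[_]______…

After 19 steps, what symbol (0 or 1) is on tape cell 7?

gen 0: q0 h=20  …______[_]______…
gen 1: q1 h=21  …______[_]______…
gen 2: q2 h=20  …______[_]X_____…
gen 3: q1 h=19  …______[_]_X____…
gen 4: q2 h=18  …______[_]X_X___…
gen 5: q1 h=17  …______[_]_X_X__…
gen 6: q2 h=16  …______[_]X_X_X_…
gen 7: q1 h=15  …______[_]_X_X_X…
gen 8: q2 h=14  …______[_]X_X_X_…
gen 9: q1 h=13  …______[_]_X_X_X…
gen 10: q2 h=12  …______[_]X_X_X_…
gen 11: q1 h=11  …______[_]_X_X_X…
gen 12: q2 h=10  …______[_]X_X_X_…
gen 13: q1 h= 9  …______[_]_X_X_X…
gen 14: q2 h= 8  …______[_]X_X_X_…
gen 15: q1 h= 7  …______[_]_X_X_X…
gen 16: q2 h= 6  |______[_]X_X_X_…
gen 17: q1 h= 5  |_____[_]_X_X_X…
gen 18: q2 h= 4  |____[_]X_X_X_…
gen 19: q1 h= 3  |___[_]_X_X_X…

1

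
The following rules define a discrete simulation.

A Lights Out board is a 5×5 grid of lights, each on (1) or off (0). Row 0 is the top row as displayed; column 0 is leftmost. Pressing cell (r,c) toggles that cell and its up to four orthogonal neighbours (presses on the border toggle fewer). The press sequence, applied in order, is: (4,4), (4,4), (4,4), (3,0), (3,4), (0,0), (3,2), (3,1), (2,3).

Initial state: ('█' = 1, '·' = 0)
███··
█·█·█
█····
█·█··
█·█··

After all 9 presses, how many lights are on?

t=0: ███··
█·█·█
█····
█·█··
█·█··
t=1: ███··
█·█·█
█····
█·█·█
█·███
t=2: ███··
█·█·█
█····
█·█··
█·█··
t=3: ███··
█·█·█
█····
█·█·█
█·███
t=4: ███··
█·█·█
·····
·██·█
··███
t=5: ███··
█·█·█
····█
·███·
··██·
t=6: ··█··
··█·█
····█
·███·
··██·
t=7: ··█··
··█·█
··█·█
·····
···█·
t=8: ··█··
··█·█
·██·█
███··
·█·█·
t=9: ··█··
··███
·█·█·
████·
·█·█·

12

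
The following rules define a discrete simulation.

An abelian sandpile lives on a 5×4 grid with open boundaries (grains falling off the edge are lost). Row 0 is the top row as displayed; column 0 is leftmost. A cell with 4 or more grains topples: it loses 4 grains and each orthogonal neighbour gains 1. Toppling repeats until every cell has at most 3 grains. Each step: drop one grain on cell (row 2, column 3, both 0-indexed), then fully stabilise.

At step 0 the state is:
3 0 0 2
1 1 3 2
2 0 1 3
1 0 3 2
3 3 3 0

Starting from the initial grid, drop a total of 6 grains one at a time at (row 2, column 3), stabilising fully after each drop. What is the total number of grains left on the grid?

30

gen 0: 3 0 0 2
1 1 3 2
2 0 1 3
1 0 3 2
3 3 3 0
gen 1: 3 0 0 2
1 1 3 3
2 0 2 0
1 0 3 3
3 3 3 0
gen 2: 3 0 0 2
1 1 3 3
2 0 2 1
1 0 3 3
3 3 3 0
gen 3: 3 0 0 2
1 1 3 3
2 0 2 2
1 0 3 3
3 3 3 0
gen 4: 3 0 0 2
1 1 3 3
2 0 2 3
1 0 3 3
3 3 3 0
gen 5: 3 0 1 3
1 2 1 1
2 1 1 3
2 2 2 1
0 1 1 2
gen 6: 3 0 1 3
1 2 1 2
2 1 2 0
2 2 2 2
0 1 1 2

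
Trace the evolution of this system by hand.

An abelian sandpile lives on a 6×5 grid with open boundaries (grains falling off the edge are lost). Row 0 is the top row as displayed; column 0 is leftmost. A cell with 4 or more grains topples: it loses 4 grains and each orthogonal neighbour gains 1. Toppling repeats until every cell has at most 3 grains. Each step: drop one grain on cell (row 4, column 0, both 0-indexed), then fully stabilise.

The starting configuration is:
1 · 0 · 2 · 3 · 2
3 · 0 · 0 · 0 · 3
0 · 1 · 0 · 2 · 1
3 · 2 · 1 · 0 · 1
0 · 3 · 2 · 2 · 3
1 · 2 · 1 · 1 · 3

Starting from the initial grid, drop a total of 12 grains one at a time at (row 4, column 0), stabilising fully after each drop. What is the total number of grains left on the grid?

[0] 1 · 0 · 2 · 3 · 2
3 · 0 · 0 · 0 · 3
0 · 1 · 0 · 2 · 1
3 · 2 · 1 · 0 · 1
0 · 3 · 2 · 2 · 3
1 · 2 · 1 · 1 · 3
[1] 1 · 0 · 2 · 3 · 2
3 · 0 · 0 · 0 · 3
0 · 1 · 0 · 2 · 1
3 · 2 · 1 · 0 · 1
1 · 3 · 2 · 2 · 3
1 · 2 · 1 · 1 · 3
[2] 1 · 0 · 2 · 3 · 2
3 · 0 · 0 · 0 · 3
0 · 1 · 0 · 2 · 1
3 · 2 · 1 · 0 · 1
2 · 3 · 2 · 2 · 3
1 · 2 · 1 · 1 · 3
[3] 1 · 0 · 2 · 3 · 2
3 · 0 · 0 · 0 · 3
0 · 1 · 0 · 2 · 1
3 · 2 · 1 · 0 · 1
3 · 3 · 2 · 2 · 3
1 · 2 · 1 · 1 · 3
[4] 1 · 0 · 2 · 3 · 2
3 · 0 · 0 · 0 · 3
1 · 2 · 0 · 2 · 1
1 · 0 · 2 · 0 · 1
2 · 1 · 3 · 2 · 3
2 · 3 · 1 · 1 · 3
[5] 1 · 0 · 2 · 3 · 2
3 · 0 · 0 · 0 · 3
1 · 2 · 0 · 2 · 1
1 · 0 · 2 · 0 · 1
3 · 1 · 3 · 2 · 3
2 · 3 · 1 · 1 · 3
[6] 1 · 0 · 2 · 3 · 2
3 · 0 · 0 · 0 · 3
1 · 2 · 0 · 2 · 1
2 · 0 · 2 · 0 · 1
0 · 2 · 3 · 2 · 3
3 · 3 · 1 · 1 · 3
[7] 1 · 0 · 2 · 3 · 2
3 · 0 · 0 · 0 · 3
1 · 2 · 0 · 2 · 1
2 · 0 · 2 · 0 · 1
1 · 2 · 3 · 2 · 3
3 · 3 · 1 · 1 · 3
[8] 1 · 0 · 2 · 3 · 2
3 · 0 · 0 · 0 · 3
1 · 2 · 0 · 2 · 1
2 · 0 · 2 · 0 · 1
2 · 2 · 3 · 2 · 3
3 · 3 · 1 · 1 · 3
[9] 1 · 0 · 2 · 3 · 2
3 · 0 · 0 · 0 · 3
1 · 2 · 0 · 2 · 1
2 · 0 · 2 · 0 · 1
3 · 2 · 3 · 2 · 3
3 · 3 · 1 · 1 · 3
[10] 1 · 0 · 2 · 3 · 2
3 · 0 · 0 · 0 · 3
1 · 2 · 0 · 2 · 1
3 · 1 · 3 · 0 · 1
2 · 1 · 0 · 3 · 3
1 · 1 · 3 · 1 · 3
[11] 1 · 0 · 2 · 3 · 2
3 · 0 · 0 · 0 · 3
1 · 2 · 0 · 2 · 1
3 · 1 · 3 · 0 · 1
3 · 1 · 0 · 3 · 3
1 · 1 · 3 · 1 · 3
[12] 1 · 0 · 2 · 3 · 2
3 · 0 · 0 · 0 · 3
2 · 2 · 0 · 2 · 1
0 · 2 · 3 · 0 · 1
1 · 2 · 0 · 3 · 3
2 · 1 · 3 · 1 · 3

46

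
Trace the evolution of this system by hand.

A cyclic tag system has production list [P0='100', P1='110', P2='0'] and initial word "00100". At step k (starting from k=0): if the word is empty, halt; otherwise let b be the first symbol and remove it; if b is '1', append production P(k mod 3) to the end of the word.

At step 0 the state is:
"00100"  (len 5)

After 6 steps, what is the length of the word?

0

gen 0: "00100"  (len 5)
gen 1: "0100"  (len 4)
gen 2: "100"  (len 3)
gen 3: "000"  (len 3)
gen 4: "00"  (len 2)
gen 5: "0"  (len 1)
gen 6: (halted — word empty)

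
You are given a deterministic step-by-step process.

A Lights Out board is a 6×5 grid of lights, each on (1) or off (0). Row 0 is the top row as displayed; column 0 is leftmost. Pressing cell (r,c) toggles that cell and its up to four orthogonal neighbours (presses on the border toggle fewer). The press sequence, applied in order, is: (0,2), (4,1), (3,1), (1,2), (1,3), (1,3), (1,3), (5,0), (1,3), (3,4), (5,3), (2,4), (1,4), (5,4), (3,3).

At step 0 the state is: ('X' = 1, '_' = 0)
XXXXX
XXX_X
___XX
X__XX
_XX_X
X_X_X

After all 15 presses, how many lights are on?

12

[0] XXXXX
XXX_X
___XX
X__XX
_XX_X
X_X_X
[1] X___X
XX__X
___XX
X__XX
_XX_X
X_X_X
[2] X___X
XX__X
___XX
XX_XX
X___X
XXX_X
[3] X___X
XX__X
_X_XX
__XXX
XX__X
XXX_X
[4] X_X_X
X_XXX
_XXXX
__XXX
XX__X
XXX_X
[5] X_XXX
X____
_XX_X
__XXX
XX__X
XXX_X
[6] X_X_X
X_XXX
_XXXX
__XXX
XX__X
XXX_X
[7] X_XXX
X____
_XX_X
__XXX
XX__X
XXX_X
[8] X_XXX
X____
_XX_X
__XXX
_X__X
__X_X
[9] X_X_X
X_XXX
_XXXX
__XXX
_X__X
__X_X
[10] X_X_X
X_XXX
_XXX_
__X__
_X___
__X_X
[11] X_X_X
X_XXX
_XXX_
__X__
_X_X_
___X_
[12] X_X_X
X_XX_
_XX_X
__X_X
_X_X_
___X_
[13] X_X__
X_X_X
_XX__
__X_X
_X_X_
___X_
[14] X_X__
X_X_X
_XX__
__X_X
_X_XX
____X
[15] X_X__
X_X_X
_XXX_
___X_
_X__X
____X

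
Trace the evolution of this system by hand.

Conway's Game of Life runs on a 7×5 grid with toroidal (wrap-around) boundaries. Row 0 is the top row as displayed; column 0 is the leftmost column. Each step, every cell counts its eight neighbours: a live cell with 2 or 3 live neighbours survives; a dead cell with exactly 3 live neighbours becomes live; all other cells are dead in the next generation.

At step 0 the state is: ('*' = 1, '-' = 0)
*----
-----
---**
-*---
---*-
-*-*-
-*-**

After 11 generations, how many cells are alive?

t=0: *----
-----
---**
-*---
---*-
-*-*-
-*-**
t=1: *---*
----*
-----
--***
-----
*--*-
-*-**
t=2: -----
*---*
----*
---*-
--*--
*-**-
-***-
t=3: *****
*---*
*--**
---*-
-**-*
----*
-*-**
t=4: -----
-----
*--*-
-*---
*-*-*
-*--*
-*---
t=5: -----
-----
-----
-***-
--***
-****
*----
t=6: -----
-----
--*--
-*--*
-----
-*---
*****
t=7: *****
-----
-----
-----
*----
-*-**
*****
t=8: -----
*****
-----
-----
*---*
-----
-----
t=9: *****
*****
*****
-----
-----
-----
-----
t=10: -----
-----
-----
*****
-----
-----
*****
t=11: *****
-----
*****
*****
*****
*****
*****

30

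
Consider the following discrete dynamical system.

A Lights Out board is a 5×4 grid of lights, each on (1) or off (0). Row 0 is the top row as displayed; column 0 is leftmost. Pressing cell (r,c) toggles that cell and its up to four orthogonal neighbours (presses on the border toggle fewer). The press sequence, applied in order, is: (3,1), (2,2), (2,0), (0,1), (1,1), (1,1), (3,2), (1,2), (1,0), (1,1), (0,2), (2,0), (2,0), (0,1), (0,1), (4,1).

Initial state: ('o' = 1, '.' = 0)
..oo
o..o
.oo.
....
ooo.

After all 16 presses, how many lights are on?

8

[0] ..oo
o..o
.oo.
....
ooo.
[1] ..oo
o..o
..o.
ooo.
o.o.
[2] ..oo
o.oo
.o.o
oo..
o.o.
[3] ..oo
..oo
o..o
.o..
o.o.
[4] oo.o
.ooo
o..o
.o..
o.o.
[5] o..o
o..o
oo.o
.o..
o.o.
[6] oo.o
.ooo
o..o
.o..
o.o.
[7] oo.o
.ooo
o.oo
..oo
o...
[8] oooo
....
o..o
..oo
o...
[9] .ooo
oo..
...o
..oo
o...
[10] ..oo
..o.
.o.o
..oo
o...
[11] .o..
....
.o.o
..oo
o...
[12] .o..
o...
o..o
o.oo
o...
[13] .o..
....
.o.o
..oo
o...
[14] o.o.
.o..
.o.o
..oo
o...
[15] .o..
....
.o.o
..oo
o...
[16] .o..
....
.o.o
.ooo
.oo.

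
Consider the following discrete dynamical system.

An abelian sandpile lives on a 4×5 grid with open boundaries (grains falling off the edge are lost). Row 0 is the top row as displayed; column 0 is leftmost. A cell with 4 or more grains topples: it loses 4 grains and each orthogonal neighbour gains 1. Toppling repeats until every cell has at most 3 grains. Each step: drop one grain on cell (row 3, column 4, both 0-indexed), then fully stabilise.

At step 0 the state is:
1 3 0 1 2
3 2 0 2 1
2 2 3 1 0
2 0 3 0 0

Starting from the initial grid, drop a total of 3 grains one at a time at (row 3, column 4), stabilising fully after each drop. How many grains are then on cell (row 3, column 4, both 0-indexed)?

3

k=0  1 3 0 1 2
3 2 0 2 1
2 2 3 1 0
2 0 3 0 0
k=1  1 3 0 1 2
3 2 0 2 1
2 2 3 1 0
2 0 3 0 1
k=2  1 3 0 1 2
3 2 0 2 1
2 2 3 1 0
2 0 3 0 2
k=3  1 3 0 1 2
3 2 0 2 1
2 2 3 1 0
2 0 3 0 3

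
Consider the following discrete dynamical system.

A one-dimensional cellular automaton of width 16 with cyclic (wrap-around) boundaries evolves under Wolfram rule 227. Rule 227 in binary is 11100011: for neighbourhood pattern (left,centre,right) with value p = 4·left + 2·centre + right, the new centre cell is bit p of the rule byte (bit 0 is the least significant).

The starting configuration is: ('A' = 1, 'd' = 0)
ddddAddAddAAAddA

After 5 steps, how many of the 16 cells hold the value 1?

step 0: ddddAddAddAAAddA
step 1: dAAAddAddAdAAdAd
step 2: AdAAdAddAdAdAAdd
step 3: dAdAAddAdAdAdAdA
step 4: AdAdAdAdAdAdAdAd
step 5: dAdAdAdAdAdAdAdA

8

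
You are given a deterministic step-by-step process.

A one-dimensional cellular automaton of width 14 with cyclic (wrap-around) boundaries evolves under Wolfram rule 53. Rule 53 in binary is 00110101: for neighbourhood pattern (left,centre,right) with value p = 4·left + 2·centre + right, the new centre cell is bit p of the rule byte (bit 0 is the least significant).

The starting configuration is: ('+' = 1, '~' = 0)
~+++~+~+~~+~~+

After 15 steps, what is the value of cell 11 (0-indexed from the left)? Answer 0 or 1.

1

gen 0: ~+++~+~+~~+~~+
gen 1: +~~~+++++~++~+
gen 2: ~++~~~~~~+~~+~
gen 3: ~~~+++++~++~++
gen 4: ++~~~~~~+~~+~~
gen 5: ~~+++++~++~++~
gen 6: +~~~~~~+~~+~~+
gen 7: ~+++++~++~++~~
gen 8: ~~~~~~+~~+~~++
gen 9: +++++~++~++~~~
gen 10: ~~~~~+~~+~~++~
gen 11: ++++~++~++~~~+
gen 12: ~~~~+~~+~~++~~
gen 13: +++~++~++~~~++
gen 14: ~~~+~~+~~++~~~
gen 15: ++~++~++~~~+++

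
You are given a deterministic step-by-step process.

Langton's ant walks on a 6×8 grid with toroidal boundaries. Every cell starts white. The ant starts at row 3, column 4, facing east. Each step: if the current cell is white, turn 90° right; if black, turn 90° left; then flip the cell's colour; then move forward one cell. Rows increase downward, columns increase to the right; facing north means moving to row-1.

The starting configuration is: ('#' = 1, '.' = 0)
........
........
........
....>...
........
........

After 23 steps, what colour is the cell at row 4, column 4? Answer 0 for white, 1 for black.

1

step 0: ........
........
........
....>...
........
........
step 1: ........
........
........
....#...
....v...
........
step 2: ........
........
........
....#...
...<#...
........
step 3: ........
........
........
...^#...
...##...
........
step 4: ........
........
........
...#>...
...##...
........
step 5: ........
........
....^...
...#....
...##...
........
step 6: ........
........
....#>..
...#....
...##...
........
step 7: ........
........
....##..
...#.v..
...##...
........
step 8: ........
........
....##..
...#<#..
...##...
........
step 9: ........
........
....^#..
...###..
...##...
........
step 10: ........
........
...<.#..
...###..
...##...
........
step 11: ........
...^....
...#.#..
...###..
...##...
........
step 12: ........
...#>...
...#.#..
...###..
...##...
........
step 13: ........
...##...
...#v#..
...###..
...##...
........
step 14: ........
...##...
...<##..
...###..
...##...
........
step 15: ........
...##...
....##..
...v##..
...##...
........
step 16: ........
...##...
....##..
....>#..
...##...
........
step 17: ........
...##...
....^#..
.....#..
...##...
........
step 18: ........
...##...
...<.#..
.....#..
...##...
........
step 19: ........
...^#...
...#.#..
.....#..
...##...
........
step 20: ........
..<.#...
...#.#..
.....#..
...##...
........
step 21: ..^.....
..#.#...
...#.#..
.....#..
...##...
........
step 22: ..#>....
..#.#...
...#.#..
.....#..
...##...
........
step 23: ..##....
..#v#...
...#.#..
.....#..
...##...
........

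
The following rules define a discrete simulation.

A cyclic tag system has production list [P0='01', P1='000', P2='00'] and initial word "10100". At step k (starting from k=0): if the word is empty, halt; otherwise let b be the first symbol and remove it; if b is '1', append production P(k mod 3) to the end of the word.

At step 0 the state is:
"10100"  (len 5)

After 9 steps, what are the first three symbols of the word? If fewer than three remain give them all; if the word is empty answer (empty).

[0] "10100"  (len 5)
[1] "010001"  (len 6)
[2] "10001"  (len 5)
[3] "000100"  (len 6)
[4] "00100"  (len 5)
[5] "0100"  (len 4)
[6] "100"  (len 3)
[7] "0001"  (len 4)
[8] "001"  (len 3)
[9] "01"  (len 2)

01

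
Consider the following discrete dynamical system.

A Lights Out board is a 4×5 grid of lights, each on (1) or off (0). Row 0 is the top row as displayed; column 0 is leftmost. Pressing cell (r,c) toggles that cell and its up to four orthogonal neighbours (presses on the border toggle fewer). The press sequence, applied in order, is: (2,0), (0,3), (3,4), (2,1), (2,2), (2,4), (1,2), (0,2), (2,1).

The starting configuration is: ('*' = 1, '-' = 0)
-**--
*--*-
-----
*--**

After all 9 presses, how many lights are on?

8

gen 0: -**--
*--*-
-----
*--**
gen 1: -**--
---*-
**---
---**
gen 2: -*-**
-----
**---
---**
gen 3: -*-**
-----
**--*
-----
gen 4: -*-**
-*---
--*-*
-*---
gen 5: -*-**
-**--
-*-**
-**--
gen 6: -*-**
-**-*
-*---
-**-*
gen 7: -****
---**
-**--
-**-*
gen 8: ----*
--***
-**--
-**-*
gen 9: ----*
-****
*----
--*-*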